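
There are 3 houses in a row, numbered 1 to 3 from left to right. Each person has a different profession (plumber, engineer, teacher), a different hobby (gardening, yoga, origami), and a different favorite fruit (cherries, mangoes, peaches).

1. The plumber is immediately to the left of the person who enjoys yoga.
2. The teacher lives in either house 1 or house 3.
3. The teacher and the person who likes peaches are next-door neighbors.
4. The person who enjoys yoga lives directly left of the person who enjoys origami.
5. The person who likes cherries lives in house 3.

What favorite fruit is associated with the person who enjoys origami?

cherries

Clue 3 places the person who likes peaches in house 2.
By clue 4, the person who enjoys yoga is in house 2.
The person who enjoys origami is in house 3 (clue 4).
Clue 5 places the person who likes cherries in house 3.
House 1's hobby must be gardening (nothing else left).
The only favorite fruit still possible for house 1 is mangoes.
Clue 1 places the plumber in house 1.
The only profession still possible for house 2 is engineer.
House 3's profession must be teacher (nothing else left).
So: house 1 = plumber/gardening/mangoes, house 2 = engineer/yoga/peaches, house 3 = teacher/origami/cherries.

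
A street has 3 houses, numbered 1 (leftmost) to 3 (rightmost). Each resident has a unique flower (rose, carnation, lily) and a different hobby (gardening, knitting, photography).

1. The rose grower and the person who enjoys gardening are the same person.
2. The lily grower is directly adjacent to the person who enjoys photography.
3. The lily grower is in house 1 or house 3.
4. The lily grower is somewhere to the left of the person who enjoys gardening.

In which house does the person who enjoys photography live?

Clue 4 places the lily grower in house 1.
The person who enjoys photography is in house 2 (clue 2).
House 1 hobby: only knitting fits.
House 3 hobby: only gardening fits.
From clue 1, the rose grower must be in house 3.
House 2 flower: only carnation fits.
So: house 1 = lily/knitting, house 2 = carnation/photography, house 3 = rose/gardening.

2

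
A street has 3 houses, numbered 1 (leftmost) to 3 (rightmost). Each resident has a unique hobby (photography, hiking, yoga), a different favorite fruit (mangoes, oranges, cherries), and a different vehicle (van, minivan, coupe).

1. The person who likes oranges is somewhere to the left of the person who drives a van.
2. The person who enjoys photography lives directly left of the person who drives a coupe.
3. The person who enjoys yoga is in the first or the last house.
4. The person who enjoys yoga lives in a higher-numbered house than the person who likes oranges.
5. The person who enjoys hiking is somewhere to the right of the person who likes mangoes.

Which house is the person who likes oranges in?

2

From clue 4, the person who enjoys yoga must be in house 3.
House 1 hobby: only photography fits.
House 2's hobby must be hiking (nothing else left).
House 3 favorite fruit: only cherries fits.
So house 1 gets minivan for vehicle.
Clue 2: the person who drives a coupe is in house 2.
The person who likes mangoes is in house 1 (clue 5).
That leaves oranges as the favorite fruit for house 2.
The only vehicle still possible for house 3 is van.
So: house 1 = photography/mangoes/minivan, house 2 = hiking/oranges/coupe, house 3 = yoga/cherries/van.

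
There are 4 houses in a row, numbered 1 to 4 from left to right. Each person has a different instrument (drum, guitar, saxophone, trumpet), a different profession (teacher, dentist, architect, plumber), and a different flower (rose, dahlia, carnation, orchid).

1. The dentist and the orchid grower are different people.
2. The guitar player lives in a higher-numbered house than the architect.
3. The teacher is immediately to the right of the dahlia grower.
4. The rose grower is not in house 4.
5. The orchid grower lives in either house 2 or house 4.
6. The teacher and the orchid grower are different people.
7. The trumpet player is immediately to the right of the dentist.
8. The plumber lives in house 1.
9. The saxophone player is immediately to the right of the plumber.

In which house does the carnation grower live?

Clue 8: the plumber is in house 1.
Clue 9 places the saxophone player in house 2.
The only instrument still possible for house 1 is drum.
The only profession still possible for house 4 is teacher.
By clue 3, the dahlia grower is in house 3.
From clue 6, the orchid grower must be in house 2.
House 4's flower must be carnation (nothing else left).
Clue 1 places the dentist in house 3.
By clue 7, the trumpet player is in house 4.
That leaves guitar as the instrument for house 3.
That leaves architect as the profession for house 2.
The only flower still possible for house 1 is rose.
So: house 1 = drum/plumber/rose, house 2 = saxophone/architect/orchid, house 3 = guitar/dentist/dahlia, house 4 = trumpet/teacher/carnation.

4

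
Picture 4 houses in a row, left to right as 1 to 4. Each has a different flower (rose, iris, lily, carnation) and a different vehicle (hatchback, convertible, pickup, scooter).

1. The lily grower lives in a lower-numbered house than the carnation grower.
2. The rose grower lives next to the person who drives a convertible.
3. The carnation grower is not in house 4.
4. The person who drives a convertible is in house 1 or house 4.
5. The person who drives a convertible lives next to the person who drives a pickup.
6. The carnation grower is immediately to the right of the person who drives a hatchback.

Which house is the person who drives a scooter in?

2

So house 4 gets iris for flower.
House 1's flower must be lily (nothing else left).
The carnation grower is narrowed to house 2 or 3; consider each.
Placing it in house 3 leads to a contradiction, so it's in house 2.
By clue 6, the person who drives a hatchback is in house 1.
The only flower still possible for house 3 is rose.
The only vehicle still possible for house 4 is convertible.
The person who drives a pickup is in house 3 (clue 5).
The only vehicle still possible for house 2 is scooter.
So: house 1 = lily/hatchback, house 2 = carnation/scooter, house 3 = rose/pickup, house 4 = iris/convertible.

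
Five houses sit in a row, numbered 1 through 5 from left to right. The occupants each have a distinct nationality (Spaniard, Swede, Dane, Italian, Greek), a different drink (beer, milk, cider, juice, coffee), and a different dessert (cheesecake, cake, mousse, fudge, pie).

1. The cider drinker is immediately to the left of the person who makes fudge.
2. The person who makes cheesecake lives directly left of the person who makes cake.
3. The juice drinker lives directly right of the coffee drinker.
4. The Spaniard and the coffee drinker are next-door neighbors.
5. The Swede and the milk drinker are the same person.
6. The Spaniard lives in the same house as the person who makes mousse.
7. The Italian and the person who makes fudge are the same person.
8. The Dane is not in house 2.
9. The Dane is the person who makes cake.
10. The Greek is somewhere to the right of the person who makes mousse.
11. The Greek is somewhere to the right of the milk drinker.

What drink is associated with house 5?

beer

The Dane is narrowed to house 3 or 4 or 5; consider each.
Placing it in house 3 and house 4 leads to a contradiction, so it's in house 5.
From clue 9, the person who makes cake must be in house 5.
From clue 2, the person who makes cheesecake must be in house 4.
House 4 nationality: only Greek fits.
The Italian is narrowed to house 2 or 3; consider each.
Placing it in house 2 leads to a contradiction, so it's in house 3.
Clue 7 places the person who makes fudge in house 3.
The cider drinker is in house 2 (clue 1).
Clue 3 places the juice drinker in house 4.
The coffee drinker is in house 3 (clue 3).
From clue 4, the Spaniard must be in house 2.
Clue 5 places the Swede in house 1.
From clue 6, the person who makes mousse must be in house 2.
So house 1 gets milk for drink.
House 5's drink must be beer (nothing else left).
House 1 dessert: only pie fits.
So: house 1 = Swede/milk/pie, house 2 = Spaniard/cider/mousse, house 3 = Italian/coffee/fudge, house 4 = Greek/juice/cheesecake, house 5 = Dane/beer/cake.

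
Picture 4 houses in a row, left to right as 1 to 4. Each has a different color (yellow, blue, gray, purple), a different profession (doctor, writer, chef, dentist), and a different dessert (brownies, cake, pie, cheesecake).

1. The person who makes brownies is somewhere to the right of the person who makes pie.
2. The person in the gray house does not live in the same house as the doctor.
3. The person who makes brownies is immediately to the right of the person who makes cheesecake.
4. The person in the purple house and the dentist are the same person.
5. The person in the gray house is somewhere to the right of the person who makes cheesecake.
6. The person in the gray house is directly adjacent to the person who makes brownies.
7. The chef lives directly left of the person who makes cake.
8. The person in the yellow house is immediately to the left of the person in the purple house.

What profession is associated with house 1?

doctor

The person in the gray house is narrowed to house 2 or 3 or 4; consider each.
Placing it in house 2 and house 3 leads to a contradiction, so it's in house 4.
By clue 6, the person who makes brownies is in house 3.
The only dessert still possible for house 4 is cake.
Clue 3: the person who makes cheesecake is in house 2.
The chef is in house 3 (clue 7).
That leaves dentist as the profession for house 2.
That leaves writer as the profession for house 4.
That leaves pie as the dessert for house 1.
The person in the purple house is in house 2 (clue 4).
By clue 8, the person in the yellow house is in house 1.
House 3's color must be blue (nothing else left).
That leaves doctor as the profession for house 1.
So: house 1 = yellow/doctor/pie, house 2 = purple/dentist/cheesecake, house 3 = blue/chef/brownies, house 4 = gray/writer/cake.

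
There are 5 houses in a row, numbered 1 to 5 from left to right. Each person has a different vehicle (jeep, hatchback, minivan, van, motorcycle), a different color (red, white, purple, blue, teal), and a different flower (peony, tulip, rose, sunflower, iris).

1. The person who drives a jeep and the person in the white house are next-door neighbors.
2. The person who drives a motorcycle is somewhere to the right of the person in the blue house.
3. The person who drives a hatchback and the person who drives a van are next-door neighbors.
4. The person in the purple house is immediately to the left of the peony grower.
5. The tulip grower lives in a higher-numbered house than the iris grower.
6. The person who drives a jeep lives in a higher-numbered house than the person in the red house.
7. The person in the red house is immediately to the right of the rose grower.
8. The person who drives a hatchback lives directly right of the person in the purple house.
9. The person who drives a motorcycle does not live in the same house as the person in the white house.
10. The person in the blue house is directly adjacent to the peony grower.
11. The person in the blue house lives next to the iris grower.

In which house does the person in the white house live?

The person who drives a jeep is narrowed to house 3 or 4 or 5; consider each.
Placing it in house 4 and house 5 leads to a contradiction, so it's in house 3.
By clue 6, the person in the red house is in house 2.
Clue 7: the rose grower is in house 1.
House 4 color: only white fits.
House 5's color must be teal (nothing else left).
The person who drives a hatchback is narrowed to house 2 or 4; consider each.
Placing it in house 4 leads to a contradiction, so it's in house 2.
Clue 3 places the person who drives a van in house 1.
By clue 8, the person in the purple house is in house 1.
House 4 vehicle: only minivan fits.
That leaves motorcycle as the vehicle for house 5.
So house 3 gets blue for color.
Clue 4 places the peony grower in house 2.
The only flower still possible for house 4 is iris.
The tulip grower is in house 5 (clue 5).
That leaves sunflower as the flower for house 3.
So: house 1 = van/purple/rose, house 2 = hatchback/red/peony, house 3 = jeep/blue/sunflower, house 4 = minivan/white/iris, house 5 = motorcycle/teal/tulip.

4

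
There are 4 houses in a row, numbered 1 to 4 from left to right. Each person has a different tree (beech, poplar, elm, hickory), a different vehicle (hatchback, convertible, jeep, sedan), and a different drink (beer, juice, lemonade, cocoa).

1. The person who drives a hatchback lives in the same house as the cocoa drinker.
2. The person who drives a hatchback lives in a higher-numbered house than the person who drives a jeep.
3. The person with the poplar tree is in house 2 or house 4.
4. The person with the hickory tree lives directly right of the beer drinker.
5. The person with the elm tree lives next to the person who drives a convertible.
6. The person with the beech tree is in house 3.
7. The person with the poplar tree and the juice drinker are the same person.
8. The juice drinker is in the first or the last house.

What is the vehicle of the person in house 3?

From clue 6, the person with the beech tree must be in house 3.
By clue 8, the juice drinker is in house 4.
The only tree still possible for house 1 is elm.
From clue 5, the person who drives a convertible must be in house 2.
From clue 7, the person with the poplar tree must be in house 4.
House 2 tree: only hickory fits.
The only vehicle still possible for house 1 is jeep.
House 4's vehicle must be sedan (nothing else left).
By clue 1, the cocoa drinker is in house 3.
From clue 4, the beer drinker must be in house 1.
So house 3 gets hatchback for vehicle.
That leaves lemonade as the drink for house 2.
So: house 1 = elm/jeep/beer, house 2 = hickory/convertible/lemonade, house 3 = beech/hatchback/cocoa, house 4 = poplar/sedan/juice.

hatchback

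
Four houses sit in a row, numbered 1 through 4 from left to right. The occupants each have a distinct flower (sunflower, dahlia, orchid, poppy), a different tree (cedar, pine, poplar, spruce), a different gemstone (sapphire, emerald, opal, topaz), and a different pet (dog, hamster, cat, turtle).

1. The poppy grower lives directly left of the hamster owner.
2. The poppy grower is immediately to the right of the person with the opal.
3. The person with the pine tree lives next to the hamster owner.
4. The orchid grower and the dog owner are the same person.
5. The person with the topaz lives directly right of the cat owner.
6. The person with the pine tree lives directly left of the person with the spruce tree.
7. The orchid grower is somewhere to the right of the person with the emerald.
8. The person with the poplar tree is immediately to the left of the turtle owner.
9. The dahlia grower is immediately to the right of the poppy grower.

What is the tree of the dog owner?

cedar

House 1's flower must be sunflower (nothing else left).
House 1 pet: only cat fits.
From clue 5, the person with the topaz must be in house 2.
That leaves sapphire as the gemstone for house 4.
From clue 2, the poppy grower must be in house 2.
Clue 9 places the dahlia grower in house 3.
So house 4 gets orchid for flower.
The only gemstone still possible for house 1 is opal.
House 3's gemstone must be emerald (nothing else left).
Clue 1 places the hamster owner in house 3.
Clue 3: the person with the pine tree is in house 2.
By clue 4, the dog owner is in house 4.
From clue 6, the person with the spruce tree must be in house 3.
House 4's tree must be cedar (nothing else left).
House 2's pet must be turtle (nothing else left).
House 1 tree: only poplar fits.
So: house 1 = sunflower/poplar/opal/cat, house 2 = poppy/pine/topaz/turtle, house 3 = dahlia/spruce/emerald/hamster, house 4 = orchid/cedar/sapphire/dog.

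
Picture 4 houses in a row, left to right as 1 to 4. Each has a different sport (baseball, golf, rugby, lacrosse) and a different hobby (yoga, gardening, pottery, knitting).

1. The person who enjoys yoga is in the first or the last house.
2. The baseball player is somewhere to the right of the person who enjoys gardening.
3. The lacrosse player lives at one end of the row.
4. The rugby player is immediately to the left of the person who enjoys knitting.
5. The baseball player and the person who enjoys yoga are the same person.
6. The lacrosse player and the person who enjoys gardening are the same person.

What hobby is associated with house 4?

yoga

Clue 5 places the baseball player in house 4.
The person who enjoys yoga is in house 4 (clue 5).
The lacrosse player is in house 1 (clue 6).
Clue 6 places the person who enjoys gardening in house 1.
The rugby player is in house 2 (clue 4).
Clue 4 places the person who enjoys knitting in house 3.
That leaves golf as the sport for house 3.
House 2's hobby must be pottery (nothing else left).
So: house 1 = lacrosse/gardening, house 2 = rugby/pottery, house 3 = golf/knitting, house 4 = baseball/yoga.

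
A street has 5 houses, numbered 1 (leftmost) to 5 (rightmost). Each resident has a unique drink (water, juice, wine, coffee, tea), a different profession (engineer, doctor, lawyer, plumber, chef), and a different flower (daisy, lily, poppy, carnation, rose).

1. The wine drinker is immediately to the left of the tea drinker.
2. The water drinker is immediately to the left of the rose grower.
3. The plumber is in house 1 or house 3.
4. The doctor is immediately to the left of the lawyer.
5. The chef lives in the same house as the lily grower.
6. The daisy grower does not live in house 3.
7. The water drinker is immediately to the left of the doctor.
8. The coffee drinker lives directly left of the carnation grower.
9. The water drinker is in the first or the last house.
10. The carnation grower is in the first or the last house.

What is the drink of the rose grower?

Clue 9 places the water drinker in house 1.
By clue 10, the carnation grower is in house 5.
From clue 2, the rose grower must be in house 2.
By clue 7, the doctor is in house 2.
By clue 8, the coffee drinker is in house 4.
The wine drinker is in house 2 (clue 1).
Clue 1 places the tea drinker in house 3.
By clue 4, the lawyer is in house 3.
House 5 drink: only juice fits.
House 1 profession: only plumber fits.
The only profession still possible for house 4 is chef.
That leaves engineer as the profession for house 5.
Clue 5: the lily grower is in house 4.
That leaves poppy as the flower for house 3.
The only flower still possible for house 1 is daisy.
So: house 1 = water/plumber/daisy, house 2 = wine/doctor/rose, house 3 = tea/lawyer/poppy, house 4 = coffee/chef/lily, house 5 = juice/engineer/carnation.

wine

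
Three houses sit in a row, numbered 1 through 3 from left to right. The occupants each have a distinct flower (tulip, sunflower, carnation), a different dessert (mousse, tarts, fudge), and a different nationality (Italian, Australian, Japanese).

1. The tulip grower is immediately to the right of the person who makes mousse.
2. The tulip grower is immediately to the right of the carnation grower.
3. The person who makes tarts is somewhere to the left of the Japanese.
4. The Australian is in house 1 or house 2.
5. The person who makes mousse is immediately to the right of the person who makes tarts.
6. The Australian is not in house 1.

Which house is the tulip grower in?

Clue 5 places the person who makes mousse in house 2.
Clue 5: the person who makes tarts is in house 1.
Clue 6 places the Australian in house 2.
House 3 dessert: only fudge fits.
The only nationality still possible for house 1 is Italian.
House 3's nationality must be Japanese (nothing else left).
From clue 1, the tulip grower must be in house 3.
The carnation grower is in house 2 (clue 2).
House 1's flower must be sunflower (nothing else left).
So: house 1 = sunflower/tarts/Italian, house 2 = carnation/mousse/Australian, house 3 = tulip/fudge/Japanese.

3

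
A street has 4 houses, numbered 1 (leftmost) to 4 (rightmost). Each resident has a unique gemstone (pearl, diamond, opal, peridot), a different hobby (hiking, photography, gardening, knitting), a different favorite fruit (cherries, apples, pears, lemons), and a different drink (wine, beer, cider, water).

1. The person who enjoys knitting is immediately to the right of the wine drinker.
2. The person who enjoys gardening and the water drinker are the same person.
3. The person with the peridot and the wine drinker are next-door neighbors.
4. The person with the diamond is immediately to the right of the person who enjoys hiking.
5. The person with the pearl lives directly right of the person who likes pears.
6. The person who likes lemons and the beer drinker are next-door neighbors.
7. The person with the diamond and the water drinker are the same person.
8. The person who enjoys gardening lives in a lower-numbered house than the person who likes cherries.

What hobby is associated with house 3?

The person with the diamond is narrowed to house 2 or 3; consider each.
Placing it in house 3 leads to a contradiction, so it's in house 2.
Clue 4 places the person who enjoys hiking in house 1.
Clue 7 places the water drinker in house 2.
Clue 2: the person who enjoys gardening is in house 2.
The person with the peridot is in house 4 (clue 3).
Clue 3: the wine drinker is in house 3.
The only gemstone still possible for house 1 is opal.
House 3 gemstone: only pearl fits.
House 3's hobby must be photography (nothing else left).
So house 4 gets knitting for hobby.
So house 1 gets apples for favorite fruit.
From clue 5, the person who likes pears must be in house 2.
House 3's favorite fruit must be lemons (nothing else left).
That leaves cherries as the favorite fruit for house 4.
The beer drinker is in house 4 (clue 6).
House 1 drink: only cider fits.
So: house 1 = opal/hiking/apples/cider, house 2 = diamond/gardening/pears/water, house 3 = pearl/photography/lemons/wine, house 4 = peridot/knitting/cherries/beer.

photography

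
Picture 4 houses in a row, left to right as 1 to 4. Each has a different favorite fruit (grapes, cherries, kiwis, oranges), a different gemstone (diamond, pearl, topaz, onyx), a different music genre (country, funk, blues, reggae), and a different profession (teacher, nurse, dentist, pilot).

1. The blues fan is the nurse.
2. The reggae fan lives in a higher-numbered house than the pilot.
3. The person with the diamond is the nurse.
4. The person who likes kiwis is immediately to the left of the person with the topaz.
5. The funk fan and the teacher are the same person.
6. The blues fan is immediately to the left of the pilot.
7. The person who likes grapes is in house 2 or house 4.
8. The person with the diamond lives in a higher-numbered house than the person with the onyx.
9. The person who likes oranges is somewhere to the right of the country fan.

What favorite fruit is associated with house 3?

kiwis

From clue 3, the person with the diamond must be in house 2.
Clue 3 places the nurse in house 2.
Clue 8 places the person with the onyx in house 1.
That leaves pilot as the profession for house 3.
By clue 1, the blues fan is in house 2.
From clue 2, the reggae fan must be in house 4.
That leaves cherries as the favorite fruit for house 1.
House 3's music genre must be country (nothing else left).
The teacher is in house 1 (clue 5).
Clue 9 places the person who likes oranges in house 4.
That leaves kiwis as the favorite fruit for house 3.
That leaves funk as the music genre for house 1.
House 4 profession: only dentist fits.
Clue 4: the person with the topaz is in house 4.
So house 2 gets grapes for favorite fruit.
House 3 gemstone: only pearl fits.
So: house 1 = cherries/onyx/funk/teacher, house 2 = grapes/diamond/blues/nurse, house 3 = kiwis/pearl/country/pilot, house 4 = oranges/topaz/reggae/dentist.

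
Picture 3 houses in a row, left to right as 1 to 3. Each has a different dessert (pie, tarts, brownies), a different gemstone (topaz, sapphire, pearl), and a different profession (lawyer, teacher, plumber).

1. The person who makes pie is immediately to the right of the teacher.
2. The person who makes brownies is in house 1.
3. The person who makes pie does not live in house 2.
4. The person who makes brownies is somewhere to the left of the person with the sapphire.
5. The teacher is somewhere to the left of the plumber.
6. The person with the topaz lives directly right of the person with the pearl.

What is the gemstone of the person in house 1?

pearl

By clue 2, the person who makes brownies is in house 1.
By clue 3, the person who makes pie is in house 3.
So house 2 gets tarts for dessert.
That leaves pearl as the gemstone for house 1.
The teacher is in house 2 (clue 1).
From clue 5, the plumber must be in house 3.
By clue 6, the person with the topaz is in house 2.
That leaves sapphire as the gemstone for house 3.
That leaves lawyer as the profession for house 1.
So: house 1 = brownies/pearl/lawyer, house 2 = tarts/topaz/teacher, house 3 = pie/sapphire/plumber.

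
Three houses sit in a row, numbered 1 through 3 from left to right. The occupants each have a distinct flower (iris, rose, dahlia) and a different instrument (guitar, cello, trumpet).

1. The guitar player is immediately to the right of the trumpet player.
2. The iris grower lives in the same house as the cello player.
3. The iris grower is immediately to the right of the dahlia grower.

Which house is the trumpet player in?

That leaves trumpet as the instrument for house 1.
From clue 1, the guitar player must be in house 2.
House 3's instrument must be cello (nothing else left).
By clue 2, the iris grower is in house 3.
By clue 3, the dahlia grower is in house 2.
The only flower still possible for house 1 is rose.
So: house 1 = rose/trumpet, house 2 = dahlia/guitar, house 3 = iris/cello.

1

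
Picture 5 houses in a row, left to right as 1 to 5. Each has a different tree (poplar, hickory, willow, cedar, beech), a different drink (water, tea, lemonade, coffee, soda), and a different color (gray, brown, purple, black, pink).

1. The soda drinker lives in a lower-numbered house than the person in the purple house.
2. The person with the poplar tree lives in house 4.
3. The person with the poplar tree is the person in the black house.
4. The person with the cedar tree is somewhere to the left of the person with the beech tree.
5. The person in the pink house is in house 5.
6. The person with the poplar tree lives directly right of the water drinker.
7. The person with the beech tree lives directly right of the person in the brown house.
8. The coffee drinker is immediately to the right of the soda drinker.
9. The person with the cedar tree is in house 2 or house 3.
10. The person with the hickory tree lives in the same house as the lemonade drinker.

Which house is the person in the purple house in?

3

The person with the poplar tree is in house 4 (clue 2).
By clue 3, the person in the black house is in house 4.
By clue 5, the person in the pink house is in house 5.
From clue 6, the water drinker must be in house 3.
Clue 7 places the person with the beech tree in house 3.
Clue 7 places the person in the brown house in house 2.
By clue 8, the coffee drinker is in house 2.
From clue 8, the soda drinker must be in house 1.
House 4's drink must be tea (nothing else left).
So house 5 gets lemonade for drink.
The only color still possible for house 1 is gray.
House 3's color must be purple (nothing else left).
Clue 10: the person with the hickory tree is in house 5.
The only tree still possible for house 1 is willow.
That leaves cedar as the tree for house 2.
So: house 1 = willow/soda/gray, house 2 = cedar/coffee/brown, house 3 = beech/water/purple, house 4 = poplar/tea/black, house 5 = hickory/lemonade/pink.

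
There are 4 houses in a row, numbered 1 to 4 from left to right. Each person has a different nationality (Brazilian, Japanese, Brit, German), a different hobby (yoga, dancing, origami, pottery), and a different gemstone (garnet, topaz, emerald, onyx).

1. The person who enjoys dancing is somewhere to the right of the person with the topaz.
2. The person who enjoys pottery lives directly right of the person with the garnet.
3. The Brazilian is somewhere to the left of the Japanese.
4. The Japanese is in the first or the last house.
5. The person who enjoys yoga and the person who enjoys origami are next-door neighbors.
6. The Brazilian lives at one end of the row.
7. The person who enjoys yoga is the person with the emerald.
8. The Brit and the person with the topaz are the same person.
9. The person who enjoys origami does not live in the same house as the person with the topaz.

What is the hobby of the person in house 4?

Clue 4 places the Japanese in house 4.
By clue 6, the Brazilian is in house 1.
The Brit is narrowed to house 2 or 3; consider each.
Placing it in house 2 leads to a contradiction, so it's in house 3.
By clue 8, the person with the topaz is in house 3.
That leaves German as the nationality for house 2.
From clue 1, the person who enjoys dancing must be in house 4.
House 3 hobby: only pottery fits.
The only gemstone still possible for house 4 is onyx.
From clue 2, the person with the garnet must be in house 2.
That leaves emerald as the gemstone for house 1.
Clue 7 places the person who enjoys yoga in house 1.
That leaves origami as the hobby for house 2.
So: house 1 = Brazilian/yoga/emerald, house 2 = German/origami/garnet, house 3 = Brit/pottery/topaz, house 4 = Japanese/dancing/onyx.

dancing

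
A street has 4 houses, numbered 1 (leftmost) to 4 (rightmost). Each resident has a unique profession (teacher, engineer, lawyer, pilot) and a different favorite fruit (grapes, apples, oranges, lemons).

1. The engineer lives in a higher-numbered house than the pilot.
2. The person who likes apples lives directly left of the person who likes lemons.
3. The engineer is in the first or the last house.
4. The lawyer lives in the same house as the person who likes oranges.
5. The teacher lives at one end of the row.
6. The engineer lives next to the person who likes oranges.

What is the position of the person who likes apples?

The engineer is in house 4 (clue 3).
Clue 6 places the person who likes oranges in house 3.
Clue 2: the person who likes apples is in house 1.
By clue 2, the person who likes lemons is in house 2.
The lawyer is in house 3 (clue 4).
That leaves teacher as the profession for house 1.
House 2 profession: only pilot fits.
House 4's favorite fruit must be grapes (nothing else left).
So: house 1 = teacher/apples, house 2 = pilot/lemons, house 3 = lawyer/oranges, house 4 = engineer/grapes.

1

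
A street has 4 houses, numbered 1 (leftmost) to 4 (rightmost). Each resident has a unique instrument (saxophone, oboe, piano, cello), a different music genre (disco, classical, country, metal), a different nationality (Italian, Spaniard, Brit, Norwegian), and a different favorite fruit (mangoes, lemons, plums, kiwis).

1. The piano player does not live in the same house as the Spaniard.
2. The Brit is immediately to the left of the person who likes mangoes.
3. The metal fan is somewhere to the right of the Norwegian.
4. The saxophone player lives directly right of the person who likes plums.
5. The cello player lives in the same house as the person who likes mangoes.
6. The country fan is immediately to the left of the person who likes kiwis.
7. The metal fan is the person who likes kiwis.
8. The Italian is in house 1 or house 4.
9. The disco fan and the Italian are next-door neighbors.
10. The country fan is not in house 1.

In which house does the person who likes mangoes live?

The only music genre still possible for house 1 is classical.
The only music genre still possible for house 4 is metal.
From clue 7, the person who likes kiwis must be in house 4.
The country fan is in house 3 (clue 6).
That leaves disco as the music genre for house 2.
The Italian is in house 1 (clue 9).
The only nationality still possible for house 2 is Brit.
House 3's nationality must be Norwegian (nothing else left).
So house 4 gets Spaniard for nationality.
From clue 2, the person who likes mangoes must be in house 3.
The cello player is in house 3 (clue 5).
Clue 4 places the saxophone player in house 2.
Clue 4: the person who likes plums is in house 1.
The only instrument still possible for house 1 is piano.
The only instrument still possible for house 4 is oboe.
House 2's favorite fruit must be lemons (nothing else left).
So: house 1 = piano/classical/Italian/plums, house 2 = saxophone/disco/Brit/lemons, house 3 = cello/country/Norwegian/mangoes, house 4 = oboe/metal/Spaniard/kiwis.

3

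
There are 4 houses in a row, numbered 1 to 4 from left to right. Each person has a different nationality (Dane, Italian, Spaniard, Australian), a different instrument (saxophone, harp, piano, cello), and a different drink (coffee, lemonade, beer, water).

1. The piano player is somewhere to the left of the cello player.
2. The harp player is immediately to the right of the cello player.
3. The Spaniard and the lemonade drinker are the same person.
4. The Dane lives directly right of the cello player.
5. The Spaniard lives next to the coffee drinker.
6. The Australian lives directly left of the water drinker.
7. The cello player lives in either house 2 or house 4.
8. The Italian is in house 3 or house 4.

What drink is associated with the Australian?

Clue 7: the cello player is in house 2.
The piano player is in house 1 (clue 1).
Clue 2: the harp player is in house 3.
Clue 4 places the Dane in house 3.
That leaves Italian as the nationality for house 4.
House 4 instrument: only saxophone fits.
So house 4 gets beer for drink.
The Australian is narrowed to house 1 or 2; consider each.
Placing it in house 1 leads to a contradiction, so it's in house 2.
From clue 6, the water drinker must be in house 3.
The only nationality still possible for house 1 is Spaniard.
Clue 3: the lemonade drinker is in house 1.
The coffee drinker is in house 2 (clue 5).
So: house 1 = Spaniard/piano/lemonade, house 2 = Australian/cello/coffee, house 3 = Dane/harp/water, house 4 = Italian/saxophone/beer.

coffee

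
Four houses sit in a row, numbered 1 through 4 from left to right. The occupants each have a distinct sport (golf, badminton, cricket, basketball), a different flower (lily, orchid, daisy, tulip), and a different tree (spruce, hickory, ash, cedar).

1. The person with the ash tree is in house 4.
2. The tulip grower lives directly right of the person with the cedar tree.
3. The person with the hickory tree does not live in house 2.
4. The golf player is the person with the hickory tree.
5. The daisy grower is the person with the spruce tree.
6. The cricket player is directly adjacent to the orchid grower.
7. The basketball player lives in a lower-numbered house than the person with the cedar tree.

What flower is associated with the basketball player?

daisy

From clue 1, the person with the ash tree must be in house 4.
The basketball player is narrowed to house 1 or 2; consider each.
Placing it in house 1 leads to a contradiction, so it's in house 2.
By clue 7, the person with the cedar tree is in house 3.
That leaves spruce as the tree for house 2.
The tulip grower is in house 4 (clue 2).
The golf player is in house 1 (clue 4).
From clue 5, the daisy grower must be in house 2.
That leaves lily as the flower for house 1.
The only flower still possible for house 3 is orchid.
House 1 tree: only hickory fits.
The cricket player is in house 4 (clue 6).
So house 3 gets badminton for sport.
So: house 1 = golf/lily/hickory, house 2 = basketball/daisy/spruce, house 3 = badminton/orchid/cedar, house 4 = cricket/tulip/ash.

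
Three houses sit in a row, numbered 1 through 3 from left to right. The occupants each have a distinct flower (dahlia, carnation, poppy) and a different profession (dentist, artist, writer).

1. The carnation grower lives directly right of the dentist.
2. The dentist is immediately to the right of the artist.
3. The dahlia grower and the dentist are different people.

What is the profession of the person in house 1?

artist

From clue 2, the dentist must be in house 2.
The artist is in house 1 (clue 2).
So house 3 gets writer for profession.
By clue 1, the carnation grower is in house 3.
House 2 flower: only poppy fits.
House 1 flower: only dahlia fits.
So: house 1 = dahlia/artist, house 2 = poppy/dentist, house 3 = carnation/writer.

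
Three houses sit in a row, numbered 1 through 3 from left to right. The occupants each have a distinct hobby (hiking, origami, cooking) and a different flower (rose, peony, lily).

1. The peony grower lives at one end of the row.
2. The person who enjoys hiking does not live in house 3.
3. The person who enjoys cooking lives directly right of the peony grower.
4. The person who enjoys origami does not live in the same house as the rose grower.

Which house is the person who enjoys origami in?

3

The person who enjoys cooking is in house 2 (clue 3).
By clue 3, the peony grower is in house 1.
The only hobby still possible for house 3 is origami.
Clue 4 places the rose grower in house 2.
House 1's hobby must be hiking (nothing else left).
House 3's flower must be lily (nothing else left).
So: house 1 = hiking/peony, house 2 = cooking/rose, house 3 = origami/lily.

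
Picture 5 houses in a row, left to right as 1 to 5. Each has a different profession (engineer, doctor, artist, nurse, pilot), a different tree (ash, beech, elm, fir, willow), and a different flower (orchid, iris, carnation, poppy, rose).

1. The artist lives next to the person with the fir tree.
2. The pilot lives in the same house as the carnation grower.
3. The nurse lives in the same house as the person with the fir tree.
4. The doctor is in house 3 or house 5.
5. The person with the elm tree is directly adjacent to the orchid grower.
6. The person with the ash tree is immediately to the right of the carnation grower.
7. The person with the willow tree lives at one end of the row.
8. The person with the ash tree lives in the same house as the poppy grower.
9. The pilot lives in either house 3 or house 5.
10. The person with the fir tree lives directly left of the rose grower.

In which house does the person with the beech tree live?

3

By clue 2, the pilot is in house 3.
Clue 2: the carnation grower is in house 3.
By clue 6, the person with the ash tree is in house 4.
Clue 8 places the poppy grower in house 4.
From clue 10, the person with the fir tree must be in house 1.
From clue 10, the rose grower must be in house 2.
House 5 profession: only doctor fits.
House 5 tree: only willow fits.
House 5 flower: only iris fits.
By clue 1, the artist is in house 2.
Clue 3: the nurse is in house 1.
The person with the elm tree is in house 2 (clue 5).
House 4's profession must be engineer (nothing else left).
House 3's tree must be beech (nothing else left).
The only flower still possible for house 1 is orchid.
So: house 1 = nurse/fir/orchid, house 2 = artist/elm/rose, house 3 = pilot/beech/carnation, house 4 = engineer/ash/poppy, house 5 = doctor/willow/iris.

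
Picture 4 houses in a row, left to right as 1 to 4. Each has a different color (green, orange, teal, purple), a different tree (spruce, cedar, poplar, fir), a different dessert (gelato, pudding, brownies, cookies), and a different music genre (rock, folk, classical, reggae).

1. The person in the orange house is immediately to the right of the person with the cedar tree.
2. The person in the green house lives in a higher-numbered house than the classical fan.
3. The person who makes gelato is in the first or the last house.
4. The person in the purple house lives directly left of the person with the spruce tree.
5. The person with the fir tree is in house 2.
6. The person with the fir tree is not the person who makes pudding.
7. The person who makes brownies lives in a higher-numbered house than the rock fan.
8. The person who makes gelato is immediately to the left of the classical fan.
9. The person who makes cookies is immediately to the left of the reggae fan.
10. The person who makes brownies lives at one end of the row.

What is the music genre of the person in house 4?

Clue 5 places the person with the fir tree in house 2.
By clue 8, the person who makes gelato is in house 1.
The classical fan is in house 2 (clue 8).
The person who makes brownies is in house 4 (clue 10).
House 2's dessert must be cookies (nothing else left).
The only dessert still possible for house 3 is pudding.
By clue 9, the reggae fan is in house 3.
House 1's color must be teal (nothing else left).
That leaves folk as the music genre for house 4.
House 1's music genre must be rock (nothing else left).
The person in the green house is narrowed to house 3 or 4; consider each.
Placing it in house 3 leads to a contradiction, so it's in house 4.
The only color still possible for house 2 is orange.
House 3's color must be purple (nothing else left).
By clue 1, the person with the cedar tree is in house 1.
The person with the spruce tree is in house 4 (clue 4).
House 3 tree: only poplar fits.
So: house 1 = teal/cedar/gelato/rock, house 2 = orange/fir/cookies/classical, house 3 = purple/poplar/pudding/reggae, house 4 = green/spruce/brownies/folk.

folk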